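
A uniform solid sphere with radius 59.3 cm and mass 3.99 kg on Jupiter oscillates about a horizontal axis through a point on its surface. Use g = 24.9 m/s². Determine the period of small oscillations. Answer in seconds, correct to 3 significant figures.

I_cm = (2/5)mr² = 0.5612 kg·m². The pivot is at distance d = 0.593 m from the centre of mass.
By the parallel-axis theorem, I = I_cm + md² = 0.5612 + 1.403 = 1.964 kg·m².
T = 2π√(I/(mgd)) = 2π√(1.964/(3.99 × 24.9 × 0.593)) = 1.15 s.

1.15 s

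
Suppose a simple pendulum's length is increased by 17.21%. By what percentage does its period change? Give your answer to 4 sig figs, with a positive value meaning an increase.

8.264%

T ∝ √L, so T'/T = √(1.1721) = 1.0826.
Percentage change in T = (1.0826 − 1) × 100% = 8.264%.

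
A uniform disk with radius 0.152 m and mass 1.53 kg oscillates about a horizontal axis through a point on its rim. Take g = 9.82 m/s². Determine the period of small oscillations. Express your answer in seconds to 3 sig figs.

0.957 s

I_cm = ½mr² = 0.01767 kg·m². The pivot is at distance d = 0.152 m from the centre of mass.
By the parallel-axis theorem, I = I_cm + md² = 0.01767 + 0.03535 = 0.05302 kg·m².
T = 2π√(I/(mgd)) = 2π√(0.05302/(1.53 × 9.82 × 0.152)) = 0.957 s.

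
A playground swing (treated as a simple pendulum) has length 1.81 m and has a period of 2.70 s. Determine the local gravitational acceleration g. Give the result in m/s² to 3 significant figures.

From T = 2π√(L/g), g = 4π²L/T² = 4π² × 1.81/2.700² = 9.80 m/s².

9.80 m/s²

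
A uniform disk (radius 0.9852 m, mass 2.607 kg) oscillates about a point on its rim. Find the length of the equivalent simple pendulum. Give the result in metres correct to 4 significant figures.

The equivalent simple-pendulum length is L_eq = I/(md), where I is about the pivot and d = 0.98520 m.
I_cm = ½mR² = 1.2652 kg·m², so I = I_cm + md² = 1.2652 + 2.5304 = 3.7956 kg·m².
L_eq = 3.7956/(2.607 × 0.98520) = 1.478 m.

1.478 m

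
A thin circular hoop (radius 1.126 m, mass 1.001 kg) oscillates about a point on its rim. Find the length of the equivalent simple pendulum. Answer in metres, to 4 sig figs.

The equivalent simple-pendulum length is L_eq = I/(md), where I is about the pivot and d = 1.1260 m.
I_cm = mR² = 1.2691 kg·m², so I = I_cm + md² = 1.2691 + 1.2691 = 2.5383 kg·m².
L_eq = 2.5383/(1.001 × 1.1260) = 2.252 m.

2.252 m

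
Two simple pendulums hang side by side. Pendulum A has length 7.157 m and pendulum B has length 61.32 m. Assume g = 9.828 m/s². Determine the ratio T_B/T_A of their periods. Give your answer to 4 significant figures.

T ∝ √L, so T_B/T_A = √(L_B/L_A) = √(61.32/7.157) = 2.927.

2.927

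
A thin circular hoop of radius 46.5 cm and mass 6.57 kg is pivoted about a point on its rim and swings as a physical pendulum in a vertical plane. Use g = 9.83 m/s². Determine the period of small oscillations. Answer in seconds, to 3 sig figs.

1.93 s

I_cm = mr² = 1.421 kg·m². The pivot is at distance d = 0.465 m from the centre of mass.
By the parallel-axis theorem, I = I_cm + md² = 1.421 + 1.421 = 2.841 kg·m².
T = 2π√(I/(mgd)) = 2π√(2.841/(6.57 × 9.83 × 0.465)) = 1.93 s.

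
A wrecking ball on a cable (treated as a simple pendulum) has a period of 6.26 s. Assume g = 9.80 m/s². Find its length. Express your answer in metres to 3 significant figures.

9.73 m

From T = 2π√(L/g), L = gT²/(4π²) = 9.80 × 6.260²/(4π²) = 9.73 m.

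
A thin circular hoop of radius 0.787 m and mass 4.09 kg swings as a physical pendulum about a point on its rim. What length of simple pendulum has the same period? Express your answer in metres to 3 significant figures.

1.57 m

The equivalent simple-pendulum length is L_eq = I/(md), where I is about the pivot and d = 0.7870 m.
I_cm = mR² = 2.533 kg·m², so I = I_cm + md² = 2.533 + 2.533 = 5.066 kg·m².
L_eq = 5.066/(4.09 × 0.7870) = 1.57 m.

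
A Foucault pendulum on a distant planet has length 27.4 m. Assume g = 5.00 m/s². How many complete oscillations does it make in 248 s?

T = 2π√(L/g) = 2π√(27.4/5.00) = 14.71 s.
Number of complete oscillations = ⌊248/14.71⌋ = ⌊16.86⌋ = 16.

16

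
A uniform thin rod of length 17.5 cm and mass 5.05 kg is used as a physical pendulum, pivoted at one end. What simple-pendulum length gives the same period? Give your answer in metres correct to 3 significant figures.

0.117 m

The equivalent simple-pendulum length is L_eq = I/(md), where I is about the pivot and d = 0.08750 m.
I_cm = (1/12)mL² = 0.01289 kg·m², so I = I_cm + md² = 0.01289 + 0.03866 = 0.05155 kg·m².
L_eq = 0.05155/(5.05 × 0.08750) = 0.117 m.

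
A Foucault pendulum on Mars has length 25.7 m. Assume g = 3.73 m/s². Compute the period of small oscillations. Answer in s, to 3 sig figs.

16.5 s

T = 2π√(L/g) = 2π√(25.7/3.73) = 2π × 2.625 = 16.5 s.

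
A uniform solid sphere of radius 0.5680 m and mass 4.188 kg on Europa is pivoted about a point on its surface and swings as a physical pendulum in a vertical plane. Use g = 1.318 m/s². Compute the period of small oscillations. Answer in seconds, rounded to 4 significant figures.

I_cm = (2/5)mr² = 0.54046 kg·m². The pivot is at distance d = 0.5680 m from the centre of mass.
By the parallel-axis theorem, I = I_cm + md² = 0.54046 + 1.3511 = 1.8916 kg·m².
T = 2π√(I/(mgd)) = 2π√(1.8916/(4.188 × 1.318 × 0.5680)) = 4.880 s.

4.880 s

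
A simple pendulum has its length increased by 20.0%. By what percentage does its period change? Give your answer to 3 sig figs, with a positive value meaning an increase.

9.54%

T ∝ √L, so T'/T = √(1.200) = 1.095.
Percentage change in T = (1.095 − 1) × 100% = 9.54%.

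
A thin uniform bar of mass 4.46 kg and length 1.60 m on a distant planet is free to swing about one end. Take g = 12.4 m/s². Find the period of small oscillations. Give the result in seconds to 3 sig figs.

For a physical pendulum T = 2π√(I/(mgd)), with d = 0.8000 m from pivot to centre of mass.
I_cm = mL²/12 = 4.46 × 1.60²/12 = 0.9515 kg·m²; I = I_cm + md² = 0.9515 + 4.46 × 0.8000² = 3.806 kg·m².
T = 2π√(3.806/(4.46 × 12.4 × 0.8000)) = 1.84 s.

1.84 s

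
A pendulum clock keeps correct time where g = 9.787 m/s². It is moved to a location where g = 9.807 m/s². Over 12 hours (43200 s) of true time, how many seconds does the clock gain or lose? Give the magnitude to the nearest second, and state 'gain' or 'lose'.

The clock's period scales as T ∝ 1/√g, so T'/T = √(9.787/9.807) = 0.998980.
In 43200 s of true time the clock registers 43200/0.998980 = 43244.1 s, so it gains 44 s.

gain 44 s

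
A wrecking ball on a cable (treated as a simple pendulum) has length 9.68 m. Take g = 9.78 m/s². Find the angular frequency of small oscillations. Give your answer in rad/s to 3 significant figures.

1.01 rad/s

ω = √(g/L) = √(9.78/9.68) = 1.01 rad/s.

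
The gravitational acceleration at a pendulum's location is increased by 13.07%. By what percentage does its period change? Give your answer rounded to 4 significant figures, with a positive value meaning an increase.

-5.957%

T ∝ 1/√g, so T'/T = 1/√(1.1307) = 0.94043.
Percentage change in T = (0.94043 − 1) × 100% = -5.957%.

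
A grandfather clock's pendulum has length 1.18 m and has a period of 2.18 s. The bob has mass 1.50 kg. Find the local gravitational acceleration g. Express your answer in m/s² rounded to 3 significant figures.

From T = 2π√(L/g), g = 4π²L/T² = 4π² × 1.18/2.180² = 9.80 m/s².

9.80 m/s²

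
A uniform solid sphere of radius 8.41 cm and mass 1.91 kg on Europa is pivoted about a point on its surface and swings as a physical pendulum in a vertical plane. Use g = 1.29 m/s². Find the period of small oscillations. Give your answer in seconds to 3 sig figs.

1.90 s

I_cm = (2/5)mr² = 0.005404 kg·m². The pivot is at distance d = 0.0841 m from the centre of mass.
By the parallel-axis theorem, I = I_cm + md² = 0.005404 + 0.01351 = 0.01891 kg·m².
T = 2π√(I/(mgd)) = 2π√(0.01891/(1.91 × 1.29 × 0.0841)) = 1.90 s.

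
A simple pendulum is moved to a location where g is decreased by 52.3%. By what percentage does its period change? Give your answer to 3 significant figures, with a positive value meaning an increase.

44.8%

T ∝ 1/√g, so T'/T = 1/√(0.4770) = 1.448.
Percentage change in T = (1.448 − 1) × 100% = 44.8%.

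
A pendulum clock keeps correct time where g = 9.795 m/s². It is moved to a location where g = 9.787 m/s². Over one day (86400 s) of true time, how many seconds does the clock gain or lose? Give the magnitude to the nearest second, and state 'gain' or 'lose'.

lose 35 s

The clock's period scales as T ∝ 1/√g, so T'/T = √(9.795/9.787) = 1.00041.
In 86400 s of true time the clock registers 86400/1.00041 = 86364.7 s, so it loses 35 s.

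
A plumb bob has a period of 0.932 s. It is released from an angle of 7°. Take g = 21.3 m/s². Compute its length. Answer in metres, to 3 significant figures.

From T = 2π√(L/g), L = gT²/(4π²) = 21.3 × 0.9320²/(4π²) = 0.469 m.

0.469 m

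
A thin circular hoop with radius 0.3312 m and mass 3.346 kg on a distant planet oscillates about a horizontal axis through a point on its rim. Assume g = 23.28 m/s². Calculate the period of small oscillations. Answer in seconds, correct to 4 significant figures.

1.060 s

I_cm = mr² = 0.36703 kg·m². The pivot is at distance d = 0.3312 m from the centre of mass.
By the parallel-axis theorem, I = I_cm + md² = 0.36703 + 0.36703 = 0.73407 kg·m².
T = 2π√(I/(mgd)) = 2π√(0.73407/(3.346 × 23.28 × 0.3312)) = 1.060 s.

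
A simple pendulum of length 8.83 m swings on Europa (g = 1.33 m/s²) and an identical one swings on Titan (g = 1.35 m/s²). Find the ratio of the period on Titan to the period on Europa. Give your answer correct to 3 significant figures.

0.993

T ∝ 1/√g, so T₂/T₁ = √(g₁/g₂) = √(1.33/1.35) = 0.993.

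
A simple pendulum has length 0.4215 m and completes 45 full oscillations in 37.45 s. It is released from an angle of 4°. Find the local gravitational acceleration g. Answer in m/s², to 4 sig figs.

T = 37.45/45 = 0.83222 s.
From T = 2π√(L/g), g = 4π²L/T² = 4π² × 0.4215/0.83222² = 24.03 m/s².

24.03 m/s²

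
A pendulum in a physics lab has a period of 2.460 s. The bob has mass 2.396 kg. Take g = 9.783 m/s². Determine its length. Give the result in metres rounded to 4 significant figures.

1.500 m

From T = 2π√(L/g), L = gT²/(4π²) = 9.783 × 2.4600²/(4π²) = 1.500 m.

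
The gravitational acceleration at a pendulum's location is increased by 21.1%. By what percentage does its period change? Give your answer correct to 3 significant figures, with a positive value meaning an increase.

T ∝ 1/√g, so T'/T = 1/√(1.211) = 0.9087.
Percentage change in T = (0.9087 − 1) × 100% = -9.13%.

-9.13%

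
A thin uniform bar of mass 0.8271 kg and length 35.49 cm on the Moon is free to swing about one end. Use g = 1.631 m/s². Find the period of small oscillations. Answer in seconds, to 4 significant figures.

2.393 s

For a physical pendulum T = 2π√(I/(mgd)), with d = 0.17745 m from pivot to centre of mass.
I_cm = mL²/12 = 0.8271 × 0.3549²/12 = 0.0086814 kg·m²; I = I_cm + md² = 0.0086814 + 0.8271 × 0.17745² = 0.034726 kg·m².
T = 2π√(0.034726/(0.8271 × 1.631 × 0.17745)) = 2.393 s.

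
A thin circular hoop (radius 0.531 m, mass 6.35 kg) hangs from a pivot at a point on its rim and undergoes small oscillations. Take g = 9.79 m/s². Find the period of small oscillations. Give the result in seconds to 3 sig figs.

2.07 s

I_cm = mr² = 1.790 kg·m². The pivot is at distance d = 0.531 m from the centre of mass.
By the parallel-axis theorem, I = I_cm + md² = 1.790 + 1.790 = 3.581 kg·m².
T = 2π√(I/(mgd)) = 2π√(3.581/(6.35 × 9.79 × 0.531)) = 2.07 s.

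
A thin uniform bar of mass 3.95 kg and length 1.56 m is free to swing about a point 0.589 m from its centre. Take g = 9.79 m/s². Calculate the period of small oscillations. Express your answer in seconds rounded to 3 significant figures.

1.94 s

For a physical pendulum T = 2π√(I/(mgd)), with d = 0.5890 m from pivot to centre of mass.
I_cm = mL²/12 = 3.95 × 1.56²/12 = 0.8011 kg·m²; I = I_cm + md² = 0.8011 + 3.95 × 0.5890² = 2.171 kg·m².
T = 2π√(2.171/(3.95 × 9.79 × 0.5890)) = 1.94 s.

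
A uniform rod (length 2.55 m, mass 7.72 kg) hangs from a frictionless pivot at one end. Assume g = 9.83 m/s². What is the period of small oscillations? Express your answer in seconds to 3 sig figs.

For a physical pendulum T = 2π√(I/(mgd)), with d = 1.275 m from pivot to centre of mass.
I_cm = mL²/12 = 7.72 × 2.55²/12 = 4.183 kg·m²; I = I_cm + md² = 4.183 + 7.72 × 1.275² = 16.73 kg·m².
T = 2π√(16.73/(7.72 × 9.83 × 1.275)) = 2.61 s.

2.61 s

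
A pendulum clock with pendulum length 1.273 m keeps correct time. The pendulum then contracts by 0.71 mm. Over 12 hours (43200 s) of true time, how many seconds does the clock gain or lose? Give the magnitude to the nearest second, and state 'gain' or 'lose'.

T ∝ √L, so T'/T = √(1.27229/1.273) = 0.999721.
In 43200 s of true time the clock registers 43200/0.999721 = 43212.1 s, so it gains 12 s.

gain 12 s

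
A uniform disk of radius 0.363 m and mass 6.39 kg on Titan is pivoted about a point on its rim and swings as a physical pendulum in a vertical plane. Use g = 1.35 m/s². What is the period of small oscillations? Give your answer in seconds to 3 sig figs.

I_cm = ½mr² = 0.4210 kg·m². The pivot is at distance d = 0.363 m from the centre of mass.
By the parallel-axis theorem, I = I_cm + md² = 0.4210 + 0.8420 = 1.263 kg·m².
T = 2π√(I/(mgd)) = 2π√(1.263/(6.39 × 1.35 × 0.363)) = 3.99 s.

3.99 s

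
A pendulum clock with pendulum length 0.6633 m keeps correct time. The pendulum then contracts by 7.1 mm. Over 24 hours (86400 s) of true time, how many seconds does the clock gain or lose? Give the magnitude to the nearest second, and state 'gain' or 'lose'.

T ∝ √L, so T'/T = √(0.65620/0.6633) = 0.994634.
In 86400 s of true time the clock registers 86400/0.994634 = 86866.2 s, so it gains 466 s.

gain 466 s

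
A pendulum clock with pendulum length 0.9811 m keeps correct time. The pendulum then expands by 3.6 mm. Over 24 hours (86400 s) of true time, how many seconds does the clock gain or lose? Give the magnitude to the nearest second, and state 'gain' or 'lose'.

T ∝ √L, so T'/T = √(0.98470/0.9811) = 1.00183.
In 86400 s of true time the clock registers 86400/1.00183 = 86241.9 s, so it loses 158 s.

lose 158 s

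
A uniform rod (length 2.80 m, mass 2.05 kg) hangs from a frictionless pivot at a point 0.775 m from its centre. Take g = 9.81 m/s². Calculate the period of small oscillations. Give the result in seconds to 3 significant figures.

2.55 s

For a physical pendulum T = 2π√(I/(mgd)), with d = 0.7750 m from pivot to centre of mass.
I_cm = mL²/12 = 2.05 × 2.80²/12 = 1.339 kg·m²; I = I_cm + md² = 1.339 + 2.05 × 0.7750² = 2.571 kg·m².
T = 2π√(2.571/(2.05 × 9.81 × 0.7750)) = 2.55 s.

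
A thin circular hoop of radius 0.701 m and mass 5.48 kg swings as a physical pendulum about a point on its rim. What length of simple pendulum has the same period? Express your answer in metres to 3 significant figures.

The equivalent simple-pendulum length is L_eq = I/(md), where I is about the pivot and d = 0.7010 m.
I_cm = mR² = 2.693 kg·m², so I = I_cm + md² = 2.693 + 2.693 = 5.386 kg·m².
L_eq = 5.386/(5.48 × 0.7010) = 1.40 m.

1.40 m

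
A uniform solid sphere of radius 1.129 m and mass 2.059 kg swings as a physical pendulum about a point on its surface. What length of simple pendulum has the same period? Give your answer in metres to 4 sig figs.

1.581 m

The equivalent simple-pendulum length is L_eq = I/(md), where I is about the pivot and d = 1.1290 m.
I_cm = (2/5)mR² = 1.0498 kg·m², so I = I_cm + md² = 1.0498 + 2.6245 = 3.6743 kg·m².
L_eq = 3.6743/(2.059 × 1.1290) = 1.581 m.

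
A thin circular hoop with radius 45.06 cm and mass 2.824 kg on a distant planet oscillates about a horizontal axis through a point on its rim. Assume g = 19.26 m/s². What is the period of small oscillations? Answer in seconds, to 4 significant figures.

I_cm = mr² = 0.57339 kg·m². The pivot is at distance d = 0.4506 m from the centre of mass.
By the parallel-axis theorem, I = I_cm + md² = 0.57339 + 0.57339 = 1.1468 kg·m².
T = 2π√(I/(mgd)) = 2π√(1.1468/(2.824 × 19.26 × 0.4506)) = 1.359 s.

1.359 s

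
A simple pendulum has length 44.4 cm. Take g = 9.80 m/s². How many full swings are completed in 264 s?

T = 2π√(L/g) = 2π√(0.444/9.80) = 1.337 s.
Number of complete oscillations = ⌊264/1.337⌋ = ⌊197.4⌋ = 197.

197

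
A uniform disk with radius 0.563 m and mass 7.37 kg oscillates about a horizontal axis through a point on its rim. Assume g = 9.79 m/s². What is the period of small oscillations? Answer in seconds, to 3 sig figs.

I_cm = ½mr² = 1.168 kg·m². The pivot is at distance d = 0.563 m from the centre of mass.
By the parallel-axis theorem, I = I_cm + md² = 1.168 + 2.336 = 3.504 kg·m².
T = 2π√(I/(mgd)) = 2π√(3.504/(7.37 × 9.79 × 0.563)) = 1.85 s.

1.85 s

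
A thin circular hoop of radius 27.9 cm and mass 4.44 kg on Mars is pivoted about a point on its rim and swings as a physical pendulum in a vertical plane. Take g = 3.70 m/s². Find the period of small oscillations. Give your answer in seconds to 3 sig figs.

2.44 s

I_cm = mr² = 0.3456 kg·m². The pivot is at distance d = 0.279 m from the centre of mass.
By the parallel-axis theorem, I = I_cm + md² = 0.3456 + 0.3456 = 0.6912 kg·m².
T = 2π√(I/(mgd)) = 2π√(0.6912/(4.44 × 3.70 × 0.279)) = 2.44 s.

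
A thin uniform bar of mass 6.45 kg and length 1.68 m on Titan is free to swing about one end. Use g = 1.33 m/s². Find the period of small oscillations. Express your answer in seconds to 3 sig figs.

5.77 s

For a physical pendulum T = 2π√(I/(mgd)), with d = 0.8400 m from pivot to centre of mass.
I_cm = mL²/12 = 6.45 × 1.68²/12 = 1.517 kg·m²; I = I_cm + md² = 1.517 + 6.45 × 0.8400² = 6.068 kg·m².
T = 2π√(6.068/(6.45 × 1.33 × 0.8400)) = 5.77 s.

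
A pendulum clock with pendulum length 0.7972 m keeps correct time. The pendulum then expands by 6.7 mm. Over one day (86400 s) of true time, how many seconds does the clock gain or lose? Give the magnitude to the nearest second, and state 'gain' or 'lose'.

T ∝ √L, so T'/T = √(0.80390/0.7972) = 1.00419.
In 86400 s of true time the clock registers 86400/1.00419 = 86039.2 s, so it loses 361 s.

lose 361 s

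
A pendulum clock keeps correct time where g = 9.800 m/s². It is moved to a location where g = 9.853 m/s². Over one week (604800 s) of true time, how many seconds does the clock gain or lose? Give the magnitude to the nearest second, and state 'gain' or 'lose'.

gain 1633 s

The clock's period scales as T ∝ 1/√g, so T'/T = √(9.800/9.853) = 0.997307.
In 604800 s of true time the clock registers 604800/0.997307 = 606433.2 s, so it gains 1633 s.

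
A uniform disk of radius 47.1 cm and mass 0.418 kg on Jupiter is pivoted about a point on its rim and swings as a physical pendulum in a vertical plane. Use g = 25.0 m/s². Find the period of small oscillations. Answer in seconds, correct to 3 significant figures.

I_cm = ½mr² = 0.04636 kg·m². The pivot is at distance d = 0.471 m from the centre of mass.
By the parallel-axis theorem, I = I_cm + md² = 0.04636 + 0.09273 = 0.1391 kg·m².
T = 2π√(I/(mgd)) = 2π√(0.1391/(0.418 × 25.0 × 0.471)) = 1.06 s.

1.06 s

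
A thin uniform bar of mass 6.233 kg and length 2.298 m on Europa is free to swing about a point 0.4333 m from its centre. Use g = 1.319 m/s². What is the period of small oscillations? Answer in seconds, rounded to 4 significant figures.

For a physical pendulum T = 2π√(I/(mgd)), with d = 0.43330 m from pivot to centre of mass.
I_cm = mL²/12 = 6.233 × 2.298²/12 = 2.7429 kg·m²; I = I_cm + md² = 2.7429 + 6.233 × 0.43330² = 3.9132 kg·m².
T = 2π√(3.9132/(6.233 × 1.319 × 0.43330)) = 6.585 s.

6.585 s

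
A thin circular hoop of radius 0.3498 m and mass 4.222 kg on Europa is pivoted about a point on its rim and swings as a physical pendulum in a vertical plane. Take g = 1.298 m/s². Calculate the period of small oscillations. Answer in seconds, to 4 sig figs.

I_cm = mr² = 0.51660 kg·m². The pivot is at distance d = 0.3498 m from the centre of mass.
By the parallel-axis theorem, I = I_cm + md² = 0.51660 + 0.51660 = 1.0332 kg·m².
T = 2π√(I/(mgd)) = 2π√(1.0332/(4.222 × 1.298 × 0.3498)) = 4.613 s.

4.613 s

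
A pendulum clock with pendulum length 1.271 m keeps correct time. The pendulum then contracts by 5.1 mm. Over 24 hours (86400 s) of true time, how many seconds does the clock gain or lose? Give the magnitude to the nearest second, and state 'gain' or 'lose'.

T ∝ √L, so T'/T = √(1.26590/1.271) = 0.997992.
In 86400 s of true time the clock registers 86400/0.997992 = 86573.9 s, so it gains 174 s.

gain 174 s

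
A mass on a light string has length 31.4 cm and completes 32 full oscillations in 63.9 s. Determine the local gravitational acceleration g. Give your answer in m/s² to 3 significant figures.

T = 63.9/32 = 1.997 s.
From T = 2π√(L/g), g = 4π²L/T² = 4π² × 0.314/1.997² = 3.11 m/s².

3.11 m/s²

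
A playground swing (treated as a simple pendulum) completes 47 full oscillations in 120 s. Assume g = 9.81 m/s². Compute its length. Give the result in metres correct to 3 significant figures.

T = 120/47 = 2.553 s.
From T = 2π√(L/g), L = gT²/(4π²) = 9.81 × 2.553²/(4π²) = 1.62 m.

1.62 m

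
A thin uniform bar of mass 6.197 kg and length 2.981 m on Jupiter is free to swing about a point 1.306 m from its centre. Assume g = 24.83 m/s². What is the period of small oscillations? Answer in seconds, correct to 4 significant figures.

1.726 s

For a physical pendulum T = 2π√(I/(mgd)), with d = 1.3060 m from pivot to centre of mass.
I_cm = mL²/12 = 6.197 × 2.981²/12 = 4.5891 kg·m²; I = I_cm + md² = 4.5891 + 6.197 × 1.3060² = 15.159 kg·m².
T = 2π√(15.159/(6.197 × 24.83 × 1.3060)) = 1.726 s.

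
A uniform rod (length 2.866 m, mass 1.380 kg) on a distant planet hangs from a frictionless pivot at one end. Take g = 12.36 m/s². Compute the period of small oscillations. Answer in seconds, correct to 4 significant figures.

For a physical pendulum T = 2π√(I/(mgd)), with d = 1.4330 m from pivot to centre of mass.
I_cm = mL²/12 = 1.380 × 2.866²/12 = 0.94460 kg·m²; I = I_cm + md² = 0.94460 + 1.380 × 1.4330² = 3.7784 kg·m².
T = 2π√(3.7784/(1.380 × 12.36 × 1.4330)) = 2.470 s.

2.470 s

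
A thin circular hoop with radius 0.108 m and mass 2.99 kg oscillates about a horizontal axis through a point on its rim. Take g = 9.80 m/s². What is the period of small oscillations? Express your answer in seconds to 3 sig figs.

0.933 s

I_cm = mr² = 0.03488 kg·m². The pivot is at distance d = 0.108 m from the centre of mass.
By the parallel-axis theorem, I = I_cm + md² = 0.03488 + 0.03488 = 0.06975 kg·m².
T = 2π√(I/(mgd)) = 2π√(0.06975/(2.99 × 9.80 × 0.108)) = 0.933 s.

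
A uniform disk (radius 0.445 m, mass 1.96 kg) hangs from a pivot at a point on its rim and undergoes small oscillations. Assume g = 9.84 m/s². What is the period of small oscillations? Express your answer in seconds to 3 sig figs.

1.64 s

I_cm = ½mr² = 0.1941 kg·m². The pivot is at distance d = 0.445 m from the centre of mass.
By the parallel-axis theorem, I = I_cm + md² = 0.1941 + 0.3881 = 0.5822 kg·m².
T = 2π√(I/(mgd)) = 2π√(0.5822/(1.96 × 9.84 × 0.445)) = 1.64 s.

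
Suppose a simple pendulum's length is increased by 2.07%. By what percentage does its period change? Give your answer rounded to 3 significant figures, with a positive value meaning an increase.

1.03%

T ∝ √L, so T'/T = √(1.021) = 1.010.
Percentage change in T = (1.010 − 1) × 100% = 1.03%.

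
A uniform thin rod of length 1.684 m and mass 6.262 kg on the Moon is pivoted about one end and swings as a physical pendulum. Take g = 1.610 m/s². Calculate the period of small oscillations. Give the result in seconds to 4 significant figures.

For a physical pendulum T = 2π√(I/(mgd)), with d = 0.84200 m from pivot to centre of mass.
I_cm = mL²/12 = 6.262 × 1.684²/12 = 1.4798 kg·m²; I = I_cm + md² = 1.4798 + 6.262 × 0.84200² = 5.9194 kg·m².
T = 2π√(5.9194/(6.262 × 1.610 × 0.84200)) = 5.247 s.

5.247 s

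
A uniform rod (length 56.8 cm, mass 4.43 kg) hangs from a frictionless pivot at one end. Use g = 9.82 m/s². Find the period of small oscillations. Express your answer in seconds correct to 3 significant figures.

For a physical pendulum T = 2π√(I/(mgd)), with d = 0.2840 m from pivot to centre of mass.
I_cm = mL²/12 = 4.43 × 0.568²/12 = 0.1191 kg·m²; I = I_cm + md² = 0.1191 + 4.43 × 0.2840² = 0.4764 kg·m².
T = 2π√(0.4764/(4.43 × 9.82 × 0.2840)) = 1.23 s.

1.23 s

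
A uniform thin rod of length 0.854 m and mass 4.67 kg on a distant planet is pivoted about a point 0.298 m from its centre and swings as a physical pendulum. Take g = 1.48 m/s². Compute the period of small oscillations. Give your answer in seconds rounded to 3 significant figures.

3.66 s

For a physical pendulum T = 2π√(I/(mgd)), with d = 0.2980 m from pivot to centre of mass.
I_cm = mL²/12 = 4.67 × 0.854²/12 = 0.2838 kg·m²; I = I_cm + md² = 0.2838 + 4.67 × 0.2980² = 0.6985 kg·m².
T = 2π√(0.6985/(4.67 × 1.48 × 0.2980)) = 3.66 s.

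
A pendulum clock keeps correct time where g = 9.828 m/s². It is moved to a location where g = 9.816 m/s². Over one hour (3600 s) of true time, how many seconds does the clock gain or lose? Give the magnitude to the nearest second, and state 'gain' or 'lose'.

The clock's period scales as T ∝ 1/√g, so T'/T = √(9.828/9.816) = 1.00061.
In 3600 s of true time the clock registers 3600/1.00061 = 3597.8 s, so it loses 2 s.

lose 2 s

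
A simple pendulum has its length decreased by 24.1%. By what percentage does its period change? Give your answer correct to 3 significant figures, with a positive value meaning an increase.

-12.9%

T ∝ √L, so T'/T = √(0.7590) = 0.8712.
Percentage change in T = (0.8712 − 1) × 100% = -12.9%.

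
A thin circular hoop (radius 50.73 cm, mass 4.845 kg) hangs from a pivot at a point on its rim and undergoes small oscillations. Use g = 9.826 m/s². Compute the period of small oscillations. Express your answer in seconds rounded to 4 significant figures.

2.019 s

I_cm = mr² = 1.2469 kg·m². The pivot is at distance d = 0.5073 m from the centre of mass.
By the parallel-axis theorem, I = I_cm + md² = 1.2469 + 1.2469 = 2.4938 kg·m².
T = 2π√(I/(mgd)) = 2π√(2.4938/(4.845 × 9.826 × 0.5073)) = 2.019 s.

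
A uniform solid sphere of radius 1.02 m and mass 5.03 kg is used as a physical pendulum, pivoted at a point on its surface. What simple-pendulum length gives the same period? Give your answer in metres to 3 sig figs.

The equivalent simple-pendulum length is L_eq = I/(md), where I is about the pivot and d = 1.020 m.
I_cm = (2/5)mR² = 2.093 kg·m², so I = I_cm + md² = 2.093 + 5.233 = 7.326 kg·m².
L_eq = 7.326/(5.03 × 1.020) = 1.43 m.

1.43 m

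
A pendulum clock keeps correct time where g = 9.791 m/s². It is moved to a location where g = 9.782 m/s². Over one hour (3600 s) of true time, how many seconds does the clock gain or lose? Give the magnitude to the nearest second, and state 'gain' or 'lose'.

The clock's period scales as T ∝ 1/√g, so T'/T = √(9.791/9.782) = 1.00046.
In 3600 s of true time the clock registers 3600/1.00046 = 3598.3 s, so it loses 2 s.

lose 2 s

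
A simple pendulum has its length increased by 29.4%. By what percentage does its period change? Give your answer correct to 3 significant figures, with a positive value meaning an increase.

T ∝ √L, so T'/T = √(1.294) = 1.138.
Percentage change in T = (1.138 − 1) × 100% = 13.8%.

13.8%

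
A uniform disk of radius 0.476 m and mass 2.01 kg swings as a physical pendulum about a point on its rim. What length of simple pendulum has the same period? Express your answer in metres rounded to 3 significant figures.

The equivalent simple-pendulum length is L_eq = I/(md), where I is about the pivot and d = 0.4760 m.
I_cm = ½mR² = 0.2277 kg·m², so I = I_cm + md² = 0.2277 + 0.4554 = 0.6831 kg·m².
L_eq = 0.6831/(2.01 × 0.4760) = 0.714 m.

0.714 m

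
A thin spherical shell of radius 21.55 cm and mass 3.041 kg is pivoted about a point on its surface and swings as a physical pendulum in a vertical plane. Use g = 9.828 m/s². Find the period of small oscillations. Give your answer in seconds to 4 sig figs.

I_cm = (2/3)mr² = 0.094150 kg·m². The pivot is at distance d = 0.2155 m from the centre of mass.
By the parallel-axis theorem, I = I_cm + md² = 0.094150 + 0.14122 = 0.23537 kg·m².
T = 2π√(I/(mgd)) = 2π√(0.23537/(3.041 × 9.828 × 0.2155)) = 1.201 s.

1.201 s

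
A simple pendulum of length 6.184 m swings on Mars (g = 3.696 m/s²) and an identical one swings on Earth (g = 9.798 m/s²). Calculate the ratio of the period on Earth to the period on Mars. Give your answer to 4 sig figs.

T ∝ 1/√g, so T₂/T₁ = √(g₁/g₂) = √(3.696/9.798) = 0.6142.

0.6142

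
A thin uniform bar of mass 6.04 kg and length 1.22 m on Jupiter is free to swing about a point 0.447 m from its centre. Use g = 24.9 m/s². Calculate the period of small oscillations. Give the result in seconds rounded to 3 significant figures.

1.07 s

For a physical pendulum T = 2π√(I/(mgd)), with d = 0.4470 m from pivot to centre of mass.
I_cm = mL²/12 = 6.04 × 1.22²/12 = 0.7492 kg·m²; I = I_cm + md² = 0.7492 + 6.04 × 0.4470² = 1.956 kg·m².
T = 2π√(1.956/(6.04 × 24.9 × 0.4470)) = 1.07 s.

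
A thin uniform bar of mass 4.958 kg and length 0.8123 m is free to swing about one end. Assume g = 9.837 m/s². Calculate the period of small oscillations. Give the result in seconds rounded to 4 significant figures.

1.474 s

For a physical pendulum T = 2π√(I/(mgd)), with d = 0.40615 m from pivot to centre of mass.
I_cm = mL²/12 = 4.958 × 0.8123²/12 = 0.27262 kg·m²; I = I_cm + md² = 0.27262 + 4.958 × 0.40615² = 1.0905 kg·m².
T = 2π√(1.0905/(4.958 × 9.837 × 0.40615)) = 1.474 s.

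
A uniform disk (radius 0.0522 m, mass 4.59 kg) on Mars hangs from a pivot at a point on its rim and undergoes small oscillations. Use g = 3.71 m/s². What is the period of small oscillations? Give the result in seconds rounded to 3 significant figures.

0.913 s

I_cm = ½mr² = 0.006254 kg·m². The pivot is at distance d = 0.0522 m from the centre of mass.
By the parallel-axis theorem, I = I_cm + md² = 0.006254 + 0.01251 = 0.01876 kg·m².
T = 2π√(I/(mgd)) = 2π√(0.01876/(4.59 × 3.71 × 0.0522)) = 0.913 s.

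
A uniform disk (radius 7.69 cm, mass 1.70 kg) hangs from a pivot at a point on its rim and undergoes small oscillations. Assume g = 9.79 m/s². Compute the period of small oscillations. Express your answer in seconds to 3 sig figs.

I_cm = ½mr² = 0.005027 kg·m². The pivot is at distance d = 0.0769 m from the centre of mass.
By the parallel-axis theorem, I = I_cm + md² = 0.005027 + 0.01005 = 0.01508 kg·m².
T = 2π√(I/(mgd)) = 2π√(0.01508/(1.70 × 9.79 × 0.0769)) = 0.682 s.

0.682 s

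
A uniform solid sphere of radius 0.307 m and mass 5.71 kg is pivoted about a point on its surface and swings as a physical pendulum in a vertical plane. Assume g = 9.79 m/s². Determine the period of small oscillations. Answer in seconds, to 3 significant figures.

1.32 s

I_cm = (2/5)mr² = 0.2153 kg·m². The pivot is at distance d = 0.307 m from the centre of mass.
By the parallel-axis theorem, I = I_cm + md² = 0.2153 + 0.5382 = 0.7534 kg·m².
T = 2π√(I/(mgd)) = 2π√(0.7534/(5.71 × 9.79 × 0.307)) = 1.32 s.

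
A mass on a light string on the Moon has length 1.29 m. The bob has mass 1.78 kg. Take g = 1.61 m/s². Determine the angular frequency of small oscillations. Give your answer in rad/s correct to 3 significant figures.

ω = √(g/L) = √(1.61/1.29) = 1.12 rad/s.

1.12 rad/s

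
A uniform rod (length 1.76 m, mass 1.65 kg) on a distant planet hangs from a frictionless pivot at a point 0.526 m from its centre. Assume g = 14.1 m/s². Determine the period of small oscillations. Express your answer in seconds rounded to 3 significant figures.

For a physical pendulum T = 2π√(I/(mgd)), with d = 0.5260 m from pivot to centre of mass.
I_cm = mL²/12 = 1.65 × 1.76²/12 = 0.4259 kg·m²; I = I_cm + md² = 0.4259 + 1.65 × 0.5260² = 0.8824 kg·m².
T = 2π√(0.8824/(1.65 × 14.1 × 0.5260)) = 1.69 s.

1.69 s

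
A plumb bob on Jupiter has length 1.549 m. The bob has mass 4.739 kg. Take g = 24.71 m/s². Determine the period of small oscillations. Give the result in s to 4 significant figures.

1.573 s

T = 2π√(L/g) = 2π√(1.549/24.71) = 2π × 0.25037 = 1.573 s.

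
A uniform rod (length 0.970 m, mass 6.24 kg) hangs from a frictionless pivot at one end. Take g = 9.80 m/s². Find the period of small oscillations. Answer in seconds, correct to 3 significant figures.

For a physical pendulum T = 2π√(I/(mgd)), with d = 0.4850 m from pivot to centre of mass.
I_cm = mL²/12 = 6.24 × 0.970²/12 = 0.4893 kg·m²; I = I_cm + md² = 0.4893 + 6.24 × 0.4850² = 1.957 kg·m².
T = 2π√(1.957/(6.24 × 9.80 × 0.4850)) = 1.61 s.

1.61 s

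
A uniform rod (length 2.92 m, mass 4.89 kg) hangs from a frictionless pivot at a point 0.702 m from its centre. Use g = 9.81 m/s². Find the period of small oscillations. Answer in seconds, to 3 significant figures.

2.63 s

For a physical pendulum T = 2π√(I/(mgd)), with d = 0.7020 m from pivot to centre of mass.
I_cm = mL²/12 = 4.89 × 2.92²/12 = 3.475 kg·m²; I = I_cm + md² = 3.475 + 4.89 × 0.7020² = 5.884 kg·m².
T = 2π√(5.884/(4.89 × 9.81 × 0.7020)) = 2.63 s.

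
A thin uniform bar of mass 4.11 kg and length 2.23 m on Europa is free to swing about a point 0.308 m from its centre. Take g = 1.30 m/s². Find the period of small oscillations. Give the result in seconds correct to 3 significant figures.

7.09 s

For a physical pendulum T = 2π√(I/(mgd)), with d = 0.3080 m from pivot to centre of mass.
I_cm = mL²/12 = 4.11 × 2.23²/12 = 1.703 kg·m²; I = I_cm + md² = 1.703 + 4.11 × 0.3080² = 2.093 kg·m².
T = 2π√(2.093/(4.11 × 1.30 × 0.3080)) = 7.09 s.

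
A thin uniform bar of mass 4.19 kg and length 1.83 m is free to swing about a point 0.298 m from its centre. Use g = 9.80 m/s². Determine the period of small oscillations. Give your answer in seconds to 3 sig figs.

2.23 s

For a physical pendulum T = 2π√(I/(mgd)), with d = 0.2980 m from pivot to centre of mass.
I_cm = mL²/12 = 4.19 × 1.83²/12 = 1.169 kg·m²; I = I_cm + md² = 1.169 + 4.19 × 0.2980² = 1.541 kg·m².
T = 2π√(1.541/(4.19 × 9.80 × 0.2980)) = 2.23 s.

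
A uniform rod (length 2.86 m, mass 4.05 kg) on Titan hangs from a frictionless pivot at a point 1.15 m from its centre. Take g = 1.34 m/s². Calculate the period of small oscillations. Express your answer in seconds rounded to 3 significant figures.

For a physical pendulum T = 2π√(I/(mgd)), with d = 1.150 m from pivot to centre of mass.
I_cm = mL²/12 = 4.05 × 2.86²/12 = 2.761 kg·m²; I = I_cm + md² = 2.761 + 4.05 × 1.150² = 8.117 kg·m².
T = 2π√(8.117/(4.05 × 1.34 × 1.150)) = 7.17 s.

7.17 s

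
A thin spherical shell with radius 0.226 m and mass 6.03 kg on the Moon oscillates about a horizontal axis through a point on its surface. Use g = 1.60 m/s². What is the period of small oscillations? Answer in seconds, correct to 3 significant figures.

I_cm = (2/3)mr² = 0.2053 kg·m². The pivot is at distance d = 0.226 m from the centre of mass.
By the parallel-axis theorem, I = I_cm + md² = 0.2053 + 0.3080 = 0.5133 kg·m².
T = 2π√(I/(mgd)) = 2π√(0.5133/(6.03 × 1.60 × 0.226)) = 3.05 s.

3.05 s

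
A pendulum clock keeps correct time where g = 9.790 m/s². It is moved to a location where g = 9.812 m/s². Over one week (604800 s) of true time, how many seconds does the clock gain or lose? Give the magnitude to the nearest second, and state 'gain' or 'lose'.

The clock's period scales as T ∝ 1/√g, so T'/T = √(9.790/9.812) = 0.998878.
In 604800 s of true time the clock registers 604800/0.998878 = 605479.2 s, so it gains 679 s.

gain 679 s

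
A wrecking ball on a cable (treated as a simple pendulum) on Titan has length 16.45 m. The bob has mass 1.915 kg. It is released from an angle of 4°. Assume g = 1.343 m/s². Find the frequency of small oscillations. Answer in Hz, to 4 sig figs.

0.04548 Hz

T = 2π√(L/g) = 2π√(16.45/1.343) = 21.990 s, so f = 1/T = 0.04548 Hz.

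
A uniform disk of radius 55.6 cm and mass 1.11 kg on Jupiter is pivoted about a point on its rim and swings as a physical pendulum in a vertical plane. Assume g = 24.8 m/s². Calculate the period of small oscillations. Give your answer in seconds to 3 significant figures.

I_cm = ½mr² = 0.1716 kg·m². The pivot is at distance d = 0.556 m from the centre of mass.
By the parallel-axis theorem, I = I_cm + md² = 0.1716 + 0.3431 = 0.5147 kg·m².
T = 2π√(I/(mgd)) = 2π√(0.5147/(1.11 × 24.8 × 0.556)) = 1.15 s.

1.15 s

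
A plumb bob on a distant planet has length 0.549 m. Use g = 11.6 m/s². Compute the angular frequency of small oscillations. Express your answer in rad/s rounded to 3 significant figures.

4.60 rad/s

ω = √(g/L) = √(11.6/0.549) = 4.60 rad/s.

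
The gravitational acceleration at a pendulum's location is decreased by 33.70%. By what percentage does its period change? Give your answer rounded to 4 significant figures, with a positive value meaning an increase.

22.81%

T ∝ 1/√g, so T'/T = 1/√(0.66300) = 1.2281.
Percentage change in T = (1.2281 − 1) × 100% = 22.81%.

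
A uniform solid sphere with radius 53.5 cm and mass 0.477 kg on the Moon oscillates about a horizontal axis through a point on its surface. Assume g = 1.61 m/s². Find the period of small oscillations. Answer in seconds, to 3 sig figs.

I_cm = (2/5)mr² = 0.05461 kg·m². The pivot is at distance d = 0.535 m from the centre of mass.
By the parallel-axis theorem, I = I_cm + md² = 0.05461 + 0.1365 = 0.1911 kg·m².
T = 2π√(I/(mgd)) = 2π√(0.1911/(0.477 × 1.61 × 0.535)) = 4.29 s.

4.29 s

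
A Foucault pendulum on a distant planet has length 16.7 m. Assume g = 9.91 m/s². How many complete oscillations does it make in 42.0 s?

T = 2π√(L/g) = 2π√(16.7/9.91) = 8.156 s.
Number of complete oscillations = ⌊42.0/8.156⌋ = ⌊5.149⌋ = 5.

5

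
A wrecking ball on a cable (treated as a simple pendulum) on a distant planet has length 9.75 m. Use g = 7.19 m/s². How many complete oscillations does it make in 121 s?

16

T = 2π√(L/g) = 2π√(9.75/7.19) = 7.317 s.
Number of complete oscillations = ⌊121/7.317⌋ = ⌊16.54⌋ = 16.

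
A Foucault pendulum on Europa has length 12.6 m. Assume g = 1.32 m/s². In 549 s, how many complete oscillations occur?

T = 2π√(L/g) = 2π√(12.6/1.32) = 19.41 s.
Number of complete oscillations = ⌊549/19.41⌋ = ⌊28.28⌋ = 28.

28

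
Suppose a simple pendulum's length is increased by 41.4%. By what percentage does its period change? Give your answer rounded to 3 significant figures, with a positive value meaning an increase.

T ∝ √L, so T'/T = √(1.414) = 1.189.
Percentage change in T = (1.189 − 1) × 100% = 18.9%.

18.9%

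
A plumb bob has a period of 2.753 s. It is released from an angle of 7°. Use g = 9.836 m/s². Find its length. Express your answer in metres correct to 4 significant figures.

1.888 m

From T = 2π√(L/g), L = gT²/(4π²) = 9.836 × 2.7530²/(4π²) = 1.888 m.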